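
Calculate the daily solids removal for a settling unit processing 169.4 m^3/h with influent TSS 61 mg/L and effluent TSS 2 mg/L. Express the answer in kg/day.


Concentration drop: TSS_in - TSS_out = 61 - 2 = 59 mg/L
Hourly solids removed = Q * dTSS = 169.4 m^3/h * 59 mg/L = 9994.6 g/h  (m^3/h * mg/L = g/h)
Daily solids removed = 9994.6 * 24 = 239870.4 g/day
Convert g to kg: 239870.4 / 1000 = 239.8704 kg/day

239.8704 kg/day


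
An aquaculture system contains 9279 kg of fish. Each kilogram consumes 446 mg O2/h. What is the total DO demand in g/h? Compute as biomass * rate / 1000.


Total O2 consumption (mg/h) = 9279 kg * 446 mg/(kg*h) = 4138434 mg/h
Convert to g/h: 4138434 / 1000 = 4138.434 g/h

4138.434 g/h


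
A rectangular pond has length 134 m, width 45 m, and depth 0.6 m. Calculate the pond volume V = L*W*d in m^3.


Base area = L * W = 134 * 45 = 6030 m^2
Volume = area * depth = 6030 * 0.6 = 3618 m^3

3618 m^3


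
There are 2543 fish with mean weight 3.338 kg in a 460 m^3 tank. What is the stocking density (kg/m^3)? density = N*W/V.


Total biomass = 2543 fish * 3.338 kg = 8488.534 kg
Density = total biomass / volume = 8488.534 / 460 = 18.4533 kg/m^3

18.4533 kg/m^3


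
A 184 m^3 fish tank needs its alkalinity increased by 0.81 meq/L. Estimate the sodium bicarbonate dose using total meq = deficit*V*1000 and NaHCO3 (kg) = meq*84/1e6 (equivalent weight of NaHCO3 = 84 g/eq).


Tank volume in L = 184 m^3 * 1000 = 184000 L
Total meq required = 0.81 meq/L * 184000 L = 149040 meq
NaHCO3 mass = 149040 meq * 84 mg/meq / 1e6 = 12.5194 kg

12.5194 kg


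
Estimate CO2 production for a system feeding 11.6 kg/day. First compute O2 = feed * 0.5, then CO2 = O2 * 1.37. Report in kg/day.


O2 = 11.6 * 0.5 = 5.8
CO2 = 5.8 * 1.37 = 7.946

7.946 kg/day


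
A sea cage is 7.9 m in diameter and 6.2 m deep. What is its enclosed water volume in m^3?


r = d/2 = 7.9/2 = 3.95 m
Base area = pi*r^2 = pi*3.95^2 = 49.016699 m^2
Volume = 49.016699 * 6.2 = 303.904 m^3

303.904 m^3


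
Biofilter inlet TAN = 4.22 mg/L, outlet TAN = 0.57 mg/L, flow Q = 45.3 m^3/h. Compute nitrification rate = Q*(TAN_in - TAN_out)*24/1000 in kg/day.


Concentration drop: TAN_in - TAN_out = 4.22 - 0.57 = 3.65 mg/L
Hourly TAN removed = Q * dTAN = 45.3 m^3/h * 3.65 mg/L = 165.345 g/h  (m^3/h * mg/L = g/h)
Daily TAN removed = 165.345 * 24 = 3968.28 g/day
Convert to kg/day: 3968.28 / 1000 = 3.96828 kg/day

3.96828 kg/day


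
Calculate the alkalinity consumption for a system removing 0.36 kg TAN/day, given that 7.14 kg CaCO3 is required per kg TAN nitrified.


Alkalinity factor: 7.14 kg CaCO3 consumed per kg TAN nitrified
alk = 0.36 kg TAN * 7.14 = 2.5704 kg CaCO3/day

2.5704 kg CaCO3/day


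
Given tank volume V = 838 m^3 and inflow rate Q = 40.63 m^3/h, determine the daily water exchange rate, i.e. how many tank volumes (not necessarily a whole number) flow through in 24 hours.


Daily flow volume = 40.63 m^3/h * 24 h = 975.12 m^3/day
Exchanges = daily flow / tank volume = 975.12 / 838 = 1.16363 exchanges/day

1.16363 exchanges/day


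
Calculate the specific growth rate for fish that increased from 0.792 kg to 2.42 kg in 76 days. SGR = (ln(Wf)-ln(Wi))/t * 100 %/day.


ln(W_f) = ln(2.42) = 0.88376754
ln(W_i) = ln(0.792) = -0.23319389
ln(W_f) - ln(W_i) = 0.88376754 - -0.23319389 = 1.1169614
SGR = 1.1169614 / 76 * 100 = 1.46969 %/day

1.46969 %/day


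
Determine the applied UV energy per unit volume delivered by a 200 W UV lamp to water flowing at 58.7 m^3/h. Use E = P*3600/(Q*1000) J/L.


Energy delivered per hour = 200 W * 3600 s = 720000 J/h
Volume treated per hour = 58.7 m^3/h * 1000 = 58700 L/h
dose = 720000 / 58700 = 12.2658 J/L

12.2658 J/L


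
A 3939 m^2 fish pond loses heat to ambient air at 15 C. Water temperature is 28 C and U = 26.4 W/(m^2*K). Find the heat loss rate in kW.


Temperature difference dT = 28 - 15 = 13 K
Heat loss (W) = U * A * dT = 26.4 * 3939 * 13 = 1351864.8 W
Convert to kW: 1351864.8 / 1000 = 1351.8648 kW

1351.8648 kW


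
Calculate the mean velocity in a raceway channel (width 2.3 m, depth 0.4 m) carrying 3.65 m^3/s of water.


Cross-sectional area = W * d = 2.3 * 0.4 = 0.92 m^2
Velocity = Q / A = 3.65 / 0.92 = 3.96739 m/s

3.96739 m/s


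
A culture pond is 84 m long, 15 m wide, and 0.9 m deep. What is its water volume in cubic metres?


Base area = L * W = 84 * 15 = 1260 m^2
Volume = area * depth = 1260 * 0.9 = 1134 m^3

1134 m^3


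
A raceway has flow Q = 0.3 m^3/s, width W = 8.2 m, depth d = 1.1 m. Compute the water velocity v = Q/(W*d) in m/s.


Cross-sectional area = W * d = 8.2 * 1.1 = 9.02 m^2
Velocity = Q / A = 0.3 / 9.02 = 0.0332594 m/s

0.0332594 m/s


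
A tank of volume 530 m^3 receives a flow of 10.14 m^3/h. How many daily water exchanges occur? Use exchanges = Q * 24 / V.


Daily flow volume = 10.14 m^3/h * 24 h = 243.36 m^3/day
Exchanges = daily flow / tank volume = 243.36 / 530 = 0.45917 exchanges/day

0.45917 exchanges/day


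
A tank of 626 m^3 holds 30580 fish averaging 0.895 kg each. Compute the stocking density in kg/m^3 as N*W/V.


Total biomass = 30580 fish * 0.895 kg = 27369.1 kg
Density = total biomass / volume = 27369.1 / 626 = 43.7206 kg/m^3

43.7206 kg/m^3


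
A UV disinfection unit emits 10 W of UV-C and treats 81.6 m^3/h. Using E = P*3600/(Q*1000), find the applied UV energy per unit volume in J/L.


Energy delivered per hour = 10 W * 3600 s = 36000 J/h
Volume treated per hour = 81.6 m^3/h * 1000 = 81600 L/h
dose = 36000 / 81600 = 0.441176 J/L

0.441176 J/L


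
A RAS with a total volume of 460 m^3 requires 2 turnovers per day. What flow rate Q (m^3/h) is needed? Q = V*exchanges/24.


Daily recirculation volume = 460 m^3 * 2 = 920 m^3/day
Flow rate Q = daily volume / 24 h = 920 / 24 = 38.3333 m^3/h

38.3333 m^3/h


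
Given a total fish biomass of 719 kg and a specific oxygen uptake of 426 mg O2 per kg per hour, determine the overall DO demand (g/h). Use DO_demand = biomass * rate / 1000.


Total O2 consumption (mg/h) = 719 kg * 426 mg/(kg*h) = 306294 mg/h
Convert to g/h: 306294 / 1000 = 306.294 g/h

306.294 g/h


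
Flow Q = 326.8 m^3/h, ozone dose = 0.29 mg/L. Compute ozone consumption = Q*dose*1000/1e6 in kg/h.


O3 demand (mg/h) = Q * dose * 1000 = 326.8 * 0.29 * 1000 = 94772 mg/h
Convert mg to kg: 94772 / 1e6 = 0.094772 kg/h

0.094772 kg/h


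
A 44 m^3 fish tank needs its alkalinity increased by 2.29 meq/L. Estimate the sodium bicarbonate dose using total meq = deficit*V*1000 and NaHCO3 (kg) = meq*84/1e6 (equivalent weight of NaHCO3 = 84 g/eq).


Tank volume in L = 44 m^3 * 1000 = 44000 L
Total meq required = 2.29 meq/L * 44000 L = 100760 meq
NaHCO3 mass = 100760 meq * 84 mg/meq / 1e6 = 8.46384 kg

8.46384 kg


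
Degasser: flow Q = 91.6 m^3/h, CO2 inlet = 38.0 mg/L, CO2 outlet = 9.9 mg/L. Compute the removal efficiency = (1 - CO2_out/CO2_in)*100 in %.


CO2_out / CO2_in = 9.9 / 38.0 = 0.26052632
Fraction remaining = 0.26052632
efficiency = (1 - 0.26052632) * 100 = 73.9474 %

73.9474 %


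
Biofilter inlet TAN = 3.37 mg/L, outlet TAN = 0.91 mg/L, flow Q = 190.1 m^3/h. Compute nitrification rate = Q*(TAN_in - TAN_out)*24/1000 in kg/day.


Concentration drop: TAN_in - TAN_out = 3.37 - 0.91 = 2.46 mg/L
Hourly TAN removed = Q * dTAN = 190.1 m^3/h * 2.46 mg/L = 467.646 g/h  (m^3/h * mg/L = g/h)
Daily TAN removed = 467.646 * 24 = 11223.504 g/day
Convert to kg/day: 11223.504 / 1000 = 11.223504 kg/day

11.223504 kg/day


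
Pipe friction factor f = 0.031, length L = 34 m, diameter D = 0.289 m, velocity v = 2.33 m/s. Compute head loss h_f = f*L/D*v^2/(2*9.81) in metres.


v^2 = 2.33^2 = 5.4289 m^2/s^2
L/D = 34/0.289 = 117.64706
h_f = f*(L/D)*v^2/(2g) = 0.031 * 117.64706 * 5.4289 / 19.62 = 1.00915 m

1.00915 m


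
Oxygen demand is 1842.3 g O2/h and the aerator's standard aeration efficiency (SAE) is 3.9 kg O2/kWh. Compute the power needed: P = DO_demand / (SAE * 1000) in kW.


SAE in g O2/kWh = 3.9 * 1000 = 3900 g/kWh
P = DO_demand / SAE_g = 1842.3 / 3900 = 0.472385 kW

0.472385 kW


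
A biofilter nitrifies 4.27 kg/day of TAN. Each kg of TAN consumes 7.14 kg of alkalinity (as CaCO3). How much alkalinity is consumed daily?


Alkalinity factor: 7.14 kg CaCO3 consumed per kg TAN nitrified
alk = 4.27 kg TAN * 7.14 = 30.4878 kg CaCO3/day

30.4878 kg CaCO3/day


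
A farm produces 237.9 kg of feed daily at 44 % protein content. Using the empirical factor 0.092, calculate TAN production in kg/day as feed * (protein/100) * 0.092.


Protein in feed = 237.9 * 44/100 = 104.676 kg/day
TAN = protein * 0.092 = 104.676 * 0.092 = 9.630192 kg/day

9.630192 kg/day


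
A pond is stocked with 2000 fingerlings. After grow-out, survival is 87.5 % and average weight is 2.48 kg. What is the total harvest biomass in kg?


Survivors = 2000 * 87.5/100 = 1750 fish
Harvest biomass = survivors * W_f = 1750 * 2.48 = 4340 kg

4340 kg


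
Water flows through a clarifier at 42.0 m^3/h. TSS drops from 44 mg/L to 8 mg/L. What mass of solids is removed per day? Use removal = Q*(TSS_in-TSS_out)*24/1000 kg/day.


Concentration drop: TSS_in - TSS_out = 44 - 8 = 36 mg/L
Hourly solids removed = Q * dTSS = 42.0 m^3/h * 36 mg/L = 1512 g/h  (m^3/h * mg/L = g/h)
Daily solids removed = 1512 * 24 = 36288 g/day
Convert g to kg: 36288 / 1000 = 36.288 kg/day

36.288 kg/day


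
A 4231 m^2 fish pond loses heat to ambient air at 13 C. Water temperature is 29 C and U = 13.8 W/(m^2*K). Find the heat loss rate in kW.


Temperature difference dT = 29 - 13 = 16 K
Heat loss (W) = U * A * dT = 13.8 * 4231 * 16 = 934204.8 W
Convert to kW: 934204.8 / 1000 = 934.2048 kW

934.2048 kW


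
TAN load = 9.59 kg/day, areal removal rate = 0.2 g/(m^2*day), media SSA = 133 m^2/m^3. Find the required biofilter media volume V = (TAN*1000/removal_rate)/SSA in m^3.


A = 9.59*1000 / 0.2 = 47950 m^2
V = 47950 / 133 = 360.526

360.526 m^3


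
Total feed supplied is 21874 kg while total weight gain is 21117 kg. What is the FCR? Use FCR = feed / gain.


FCR = feed consumed / weight gained
FCR = 21874 kg / 21117 kg = 1.03585

1.03585


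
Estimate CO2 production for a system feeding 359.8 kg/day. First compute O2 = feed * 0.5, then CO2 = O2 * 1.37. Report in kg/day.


O2 = 359.8 * 0.5 = 179.9
CO2 = 179.9 * 1.37 = 246.463

246.463 kg/day


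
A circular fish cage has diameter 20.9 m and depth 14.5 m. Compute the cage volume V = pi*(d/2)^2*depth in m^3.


r = d/2 = 20.9/2 = 10.45 m
Base area = pi*r^2 = pi*10.45^2 = 343.06977 m^2
Volume = 343.06977 * 14.5 = 4974.51 m^3

4974.51 m^3


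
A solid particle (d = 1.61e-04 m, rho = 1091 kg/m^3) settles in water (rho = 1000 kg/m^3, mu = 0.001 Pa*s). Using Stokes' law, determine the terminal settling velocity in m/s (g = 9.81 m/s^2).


Density difference: rho_p - rho_f = 1091 - 1000 = 91 kg/m^3
d^2 = (1.61e-04)^2 = 2.5921e-08 m^2
Numerator = (rho_p - rho_f) * g * d^2 = 91 * 9.81 * 2.5921e-08 = 2.3139936e-05
Denominator = 18 * mu = 18 * 0.001 = 0.018
v_s = 2.3139936e-05 / 0.018 = 0.00128555 m/s
Check: Re = rho_f * v_s * d / mu = 1000 * 0.00128555 * 1.61e-04 / 0.001 = 0.207 < 1, so Stokes' law applies.

0.00128555 m/s


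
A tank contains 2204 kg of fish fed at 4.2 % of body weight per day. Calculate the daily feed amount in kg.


Feeding rate fraction = 4.2% / 100 = 0.042
Daily feed = 2204 kg * 0.042 = 92.568 kg/day

92.568 kg/day


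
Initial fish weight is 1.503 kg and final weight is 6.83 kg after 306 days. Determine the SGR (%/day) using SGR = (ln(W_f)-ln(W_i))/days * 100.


ln(W_f) = ln(6.83) = 1.9213247
ln(W_i) = ln(1.503) = 0.40746311
ln(W_f) - ln(W_i) = 1.9213247 - 0.40746311 = 1.5138616
SGR = 1.5138616 / 306 * 100 = 0.494726 %/day

0.494726 %/day


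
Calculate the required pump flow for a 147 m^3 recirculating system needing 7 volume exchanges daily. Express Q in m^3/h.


Daily recirculation volume = 147 m^3 * 7 = 1029 m^3/day
Flow rate Q = daily volume / 24 h = 1029 / 24 = 42.875 m^3/h

42.875 m^3/h


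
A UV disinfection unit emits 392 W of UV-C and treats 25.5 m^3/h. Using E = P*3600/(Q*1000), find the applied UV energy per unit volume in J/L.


Energy delivered per hour = 392 W * 3600 s = 1411200 J/h
Volume treated per hour = 25.5 m^3/h * 1000 = 25500 L/h
dose = 1411200 / 25500 = 55.3412 J/L

55.3412 J/L


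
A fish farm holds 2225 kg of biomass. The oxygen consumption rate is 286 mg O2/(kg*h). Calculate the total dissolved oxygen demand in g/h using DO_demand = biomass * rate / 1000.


Total O2 consumption (mg/h) = 2225 kg * 286 mg/(kg*h) = 636350 mg/h
Convert to g/h: 636350 / 1000 = 636.35 g/h

636.35 g/h


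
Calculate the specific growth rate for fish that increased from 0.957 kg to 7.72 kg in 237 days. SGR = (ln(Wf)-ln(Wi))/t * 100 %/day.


ln(W_f) = ln(7.72) = 2.0438144
ln(W_i) = ln(0.957) = -0.043951888
ln(W_f) - ln(W_i) = 2.0438144 - -0.043951888 = 2.0877663
SGR = 2.0877663 / 237 * 100 = 0.880914 %/day

0.880914 %/day


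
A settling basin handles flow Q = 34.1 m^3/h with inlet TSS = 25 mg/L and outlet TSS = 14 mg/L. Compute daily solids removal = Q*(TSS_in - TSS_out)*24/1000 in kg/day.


Concentration drop: TSS_in - TSS_out = 25 - 14 = 11 mg/L
Hourly solids removed = Q * dTSS = 34.1 m^3/h * 11 mg/L = 375.1 g/h  (m^3/h * mg/L = g/h)
Daily solids removed = 375.1 * 24 = 9002.4 g/day
Convert g to kg: 9002.4 / 1000 = 9.0024 kg/day

9.0024 kg/day


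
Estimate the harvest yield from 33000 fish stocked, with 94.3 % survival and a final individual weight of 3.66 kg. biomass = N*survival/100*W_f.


Survivors = 33000 * 94.3/100 = 31119 fish
Harvest biomass = survivors * W_f = 31119 * 3.66 = 113895.54 kg

113895.54 kg


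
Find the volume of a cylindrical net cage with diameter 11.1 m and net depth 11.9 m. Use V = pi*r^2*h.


r = d/2 = 11.1/2 = 5.55 m
Base area = pi*r^2 = pi*5.55^2 = 96.768908 m^2
Volume = 96.768908 * 11.9 = 1151.55 m^3

1151.55 m^3


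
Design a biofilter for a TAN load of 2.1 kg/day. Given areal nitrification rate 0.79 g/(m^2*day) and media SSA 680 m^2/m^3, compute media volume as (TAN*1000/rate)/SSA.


A = 2.1*1000 / 0.79 = 2658.2278 m^2
V = 2658.2278 / 680 = 3.90916

3.90916 m^3


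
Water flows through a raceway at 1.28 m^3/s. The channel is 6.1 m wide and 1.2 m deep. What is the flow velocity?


Cross-sectional area = W * d = 6.1 * 1.2 = 7.32 m^2
Velocity = Q / A = 1.28 / 7.32 = 0.174863 m/s

0.174863 m/s


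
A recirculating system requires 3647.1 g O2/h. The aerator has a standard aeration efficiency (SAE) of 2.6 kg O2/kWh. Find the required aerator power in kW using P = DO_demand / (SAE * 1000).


SAE in g O2/kWh = 2.6 * 1000 = 2600 g/kWh
P = DO_demand / SAE_g = 3647.1 / 2600 = 1.40273 kW

1.40273 kW


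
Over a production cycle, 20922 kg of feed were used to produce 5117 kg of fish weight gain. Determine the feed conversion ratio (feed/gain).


FCR = feed consumed / weight gained
FCR = 20922 kg / 5117 kg = 4.08872

4.08872


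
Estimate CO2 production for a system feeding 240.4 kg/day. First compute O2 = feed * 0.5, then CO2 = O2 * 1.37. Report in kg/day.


O2 = 240.4 * 0.5 = 120.2
CO2 = 120.2 * 1.37 = 164.674

164.674 kg/day


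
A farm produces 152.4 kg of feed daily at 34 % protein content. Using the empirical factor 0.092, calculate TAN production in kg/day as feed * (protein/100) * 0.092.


Protein in feed = 152.4 * 34/100 = 51.816 kg/day
TAN = protein * 0.092 = 51.816 * 0.092 = 4.767072 kg/day

4.767072 kg/day


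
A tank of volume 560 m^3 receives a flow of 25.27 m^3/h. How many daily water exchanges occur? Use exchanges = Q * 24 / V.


Daily flow volume = 25.27 m^3/h * 24 h = 606.48 m^3/day
Exchanges = daily flow / tank volume = 606.48 / 560 = 1.083 exchanges/day

1.083 exchanges/day


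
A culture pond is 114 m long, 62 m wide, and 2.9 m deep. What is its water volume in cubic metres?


Base area = L * W = 114 * 62 = 7068 m^2
Volume = area * depth = 7068 * 2.9 = 20497.2 m^3

20497.2 m^3


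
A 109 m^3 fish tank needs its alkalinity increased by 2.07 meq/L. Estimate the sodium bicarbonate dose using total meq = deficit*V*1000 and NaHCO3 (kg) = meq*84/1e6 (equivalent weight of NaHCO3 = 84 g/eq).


Tank volume in L = 109 m^3 * 1000 = 109000 L
Total meq required = 2.07 meq/L * 109000 L = 225630 meq
NaHCO3 mass = 225630 meq * 84 mg/meq / 1e6 = 18.9529 kg

18.9529 kg


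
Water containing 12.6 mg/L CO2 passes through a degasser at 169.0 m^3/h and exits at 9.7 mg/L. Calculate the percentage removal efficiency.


CO2_out / CO2_in = 9.7 / 12.6 = 0.76984127
Fraction remaining = 0.76984127
efficiency = (1 - 0.76984127) * 100 = 23.0159 %

23.0159 %


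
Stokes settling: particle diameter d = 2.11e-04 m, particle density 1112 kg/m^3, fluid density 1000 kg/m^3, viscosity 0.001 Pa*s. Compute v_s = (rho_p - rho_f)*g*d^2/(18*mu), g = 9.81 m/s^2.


Density difference: rho_p - rho_f = 1112 - 1000 = 112 kg/m^3
d^2 = (2.11e-04)^2 = 4.4521e-08 m^2
Numerator = (rho_p - rho_f) * g * d^2 = 112 * 9.81 * 4.4521e-08 = 4.8916113e-05
Denominator = 18 * mu = 18 * 0.001 = 0.018
v_s = 4.8916113e-05 / 0.018 = 0.00271756 m/s
Check: Re = rho_f * v_s * d / mu = 1000 * 0.00271756 * 2.11e-04 / 0.001 = 0.573 < 1, so Stokes' law applies.

0.00271756 m/s


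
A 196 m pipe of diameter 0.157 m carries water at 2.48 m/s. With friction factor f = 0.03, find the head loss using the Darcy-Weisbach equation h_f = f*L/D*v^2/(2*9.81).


v^2 = 2.48^2 = 6.1504 m^2/s^2
L/D = 196/0.157 = 1248.4076
h_f = f*(L/D)*v^2/(2g) = 0.03 * 1248.4076 * 6.1504 / 19.62 = 11.7404 m

11.7404 m


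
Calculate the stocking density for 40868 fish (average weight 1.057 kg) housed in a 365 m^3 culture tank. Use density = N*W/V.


Total biomass = 40868 fish * 1.057 kg = 43197.476 kg
Density = total biomass / volume = 43197.476 / 365 = 118.349 kg/m^3

118.349 kg/m^3


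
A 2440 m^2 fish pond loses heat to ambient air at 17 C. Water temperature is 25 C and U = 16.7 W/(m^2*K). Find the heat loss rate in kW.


Temperature difference dT = 25 - 17 = 8 K
Heat loss (W) = U * A * dT = 16.7 * 2440 * 8 = 325984 W
Convert to kW: 325984 / 1000 = 325.984 kW

325.984 kW


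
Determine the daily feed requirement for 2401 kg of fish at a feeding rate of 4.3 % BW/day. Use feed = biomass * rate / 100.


Feeding rate fraction = 4.3% / 100 = 0.043
Daily feed = 2401 kg * 0.043 = 103.243 kg/day

103.243 kg/day


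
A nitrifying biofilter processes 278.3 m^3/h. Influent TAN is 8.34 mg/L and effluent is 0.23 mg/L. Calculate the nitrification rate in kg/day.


Concentration drop: TAN_in - TAN_out = 8.34 - 0.23 = 8.11 mg/L
Hourly TAN removed = Q * dTAN = 278.3 m^3/h * 8.11 mg/L = 2257.013 g/h  (m^3/h * mg/L = g/h)
Daily TAN removed = 2257.013 * 24 = 54168.312 g/day
Convert to kg/day: 54168.312 / 1000 = 54.168312 kg/day

54.168312 kg/day


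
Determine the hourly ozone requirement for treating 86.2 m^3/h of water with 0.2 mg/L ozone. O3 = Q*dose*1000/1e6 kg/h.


O3 demand (mg/h) = Q * dose * 1000 = 86.2 * 0.2 * 1000 = 17240 mg/h
Convert mg to kg: 17240 / 1e6 = 0.01724 kg/h

0.01724 kg/h


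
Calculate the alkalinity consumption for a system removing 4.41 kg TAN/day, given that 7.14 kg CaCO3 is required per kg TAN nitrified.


Alkalinity factor: 7.14 kg CaCO3 consumed per kg TAN nitrified
alk = 4.41 kg TAN * 7.14 = 31.4874 kg CaCO3/day

31.4874 kg CaCO3/day


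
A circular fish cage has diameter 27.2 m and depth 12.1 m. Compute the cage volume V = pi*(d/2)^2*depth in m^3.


r = d/2 = 27.2/2 = 13.6 m
Base area = pi*r^2 = pi*13.6^2 = 581.06898 m^2
Volume = 581.06898 * 12.1 = 7030.93 m^3

7030.93 m^3


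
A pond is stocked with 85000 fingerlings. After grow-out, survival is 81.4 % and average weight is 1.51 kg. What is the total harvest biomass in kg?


Survivors = 85000 * 81.4/100 = 69190 fish
Harvest biomass = survivors * W_f = 69190 * 1.51 = 104476.9 kg

104476.9 kg


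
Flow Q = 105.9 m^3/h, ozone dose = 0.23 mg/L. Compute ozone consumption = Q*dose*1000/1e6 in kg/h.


O3 demand (mg/h) = Q * dose * 1000 = 105.9 * 0.23 * 1000 = 24357 mg/h
Convert mg to kg: 24357 / 1e6 = 0.024357 kg/h

0.024357 kg/h


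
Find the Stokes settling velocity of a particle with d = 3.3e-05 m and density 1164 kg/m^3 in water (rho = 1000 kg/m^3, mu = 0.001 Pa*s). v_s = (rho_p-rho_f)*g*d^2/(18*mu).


Density difference: rho_p - rho_f = 1164 - 1000 = 164 kg/m^3
d^2 = (3.3e-05)^2 = 1.089e-09 m^2
Numerator = (rho_p - rho_f) * g * d^2 = 164 * 9.81 * 1.089e-09 = 1.7520268e-06
Denominator = 18 * mu = 18 * 0.001 = 0.018
v_s = 1.7520268e-06 / 0.018 = 9.73348e-05 m/s
Check: Re = rho_f * v_s * d / mu = 1000 * 9.73348e-05 * 3.3e-05 / 0.001 = 0.00321 < 1, so Stokes' law applies.

9.73348e-05 m/s


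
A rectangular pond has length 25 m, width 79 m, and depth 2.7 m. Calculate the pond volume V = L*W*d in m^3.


Base area = L * W = 25 * 79 = 1975 m^2
Volume = area * depth = 1975 * 2.7 = 5332.5 m^3

5332.5 m^3


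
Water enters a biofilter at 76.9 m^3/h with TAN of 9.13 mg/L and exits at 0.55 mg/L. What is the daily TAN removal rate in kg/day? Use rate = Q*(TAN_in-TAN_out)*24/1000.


Concentration drop: TAN_in - TAN_out = 9.13 - 0.55 = 8.58 mg/L
Hourly TAN removed = Q * dTAN = 76.9 m^3/h * 8.58 mg/L = 659.802 g/h  (m^3/h * mg/L = g/h)
Daily TAN removed = 659.802 * 24 = 15835.248 g/day
Convert to kg/day: 15835.248 / 1000 = 15.835248 kg/day

15.835248 kg/day


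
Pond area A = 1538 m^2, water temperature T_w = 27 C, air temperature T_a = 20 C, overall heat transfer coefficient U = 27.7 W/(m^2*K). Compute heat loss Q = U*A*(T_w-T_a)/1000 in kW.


Temperature difference dT = 27 - 20 = 7 K
Heat loss (W) = U * A * dT = 27.7 * 1538 * 7 = 298218.2 W
Convert to kW: 298218.2 / 1000 = 298.2182 kW

298.2182 kW


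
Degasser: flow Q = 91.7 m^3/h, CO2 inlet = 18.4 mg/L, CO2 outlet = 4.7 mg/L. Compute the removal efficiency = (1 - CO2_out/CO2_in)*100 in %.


CO2_out / CO2_in = 4.7 / 18.4 = 0.25543478
Fraction remaining = 0.25543478
efficiency = (1 - 0.25543478) * 100 = 74.4565 %

74.4565 %


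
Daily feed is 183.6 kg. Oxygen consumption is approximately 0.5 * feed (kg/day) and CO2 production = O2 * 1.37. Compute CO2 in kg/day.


O2 = 183.6 * 0.5 = 91.8
CO2 = 91.8 * 1.37 = 125.766

125.766 kg/day


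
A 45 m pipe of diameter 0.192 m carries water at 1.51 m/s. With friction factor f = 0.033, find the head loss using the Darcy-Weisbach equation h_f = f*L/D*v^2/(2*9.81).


v^2 = 1.51^2 = 2.2801 m^2/s^2
L/D = 45/0.192 = 234.375
h_f = f*(L/D)*v^2/(2g) = 0.033 * 234.375 * 2.2801 / 19.62 = 0.898835 m

0.898835 m


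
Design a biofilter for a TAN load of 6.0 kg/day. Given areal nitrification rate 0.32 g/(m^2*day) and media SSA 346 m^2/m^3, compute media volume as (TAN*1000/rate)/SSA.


A = 6.0*1000 / 0.32 = 18750 m^2
V = 18750 / 346 = 54.1908

54.1908 m^3


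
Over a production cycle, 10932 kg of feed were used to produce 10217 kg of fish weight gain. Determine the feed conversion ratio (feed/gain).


FCR = feed consumed / weight gained
FCR = 10932 kg / 10217 kg = 1.06998

1.06998


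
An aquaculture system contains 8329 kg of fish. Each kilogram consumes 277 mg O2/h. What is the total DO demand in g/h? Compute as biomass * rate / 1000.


Total O2 consumption (mg/h) = 8329 kg * 277 mg/(kg*h) = 2307133 mg/h
Convert to g/h: 2307133 / 1000 = 2307.133 g/h

2307.133 g/h


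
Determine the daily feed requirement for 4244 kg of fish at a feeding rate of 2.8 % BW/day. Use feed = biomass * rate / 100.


Feeding rate fraction = 2.8% / 100 = 0.028
Daily feed = 4244 kg * 0.028 = 118.832 kg/day

118.832 kg/day


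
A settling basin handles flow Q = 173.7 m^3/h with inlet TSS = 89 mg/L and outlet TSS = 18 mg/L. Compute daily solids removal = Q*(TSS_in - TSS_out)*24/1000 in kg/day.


Concentration drop: TSS_in - TSS_out = 89 - 18 = 71 mg/L
Hourly solids removed = Q * dTSS = 173.7 m^3/h * 71 mg/L = 12332.7 g/h  (m^3/h * mg/L = g/h)
Daily solids removed = 12332.7 * 24 = 295984.8 g/day
Convert g to kg: 295984.8 / 1000 = 295.9848 kg/day

295.9848 kg/day


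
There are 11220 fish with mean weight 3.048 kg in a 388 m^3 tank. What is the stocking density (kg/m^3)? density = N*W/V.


Total biomass = 11220 fish * 3.048 kg = 34198.56 kg
Density = total biomass / volume = 34198.56 / 388 = 88.1406 kg/m^3

88.1406 kg/m^3


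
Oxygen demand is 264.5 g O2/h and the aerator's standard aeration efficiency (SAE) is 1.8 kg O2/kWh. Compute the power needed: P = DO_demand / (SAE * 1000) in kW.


SAE in g O2/kWh = 1.8 * 1000 = 1800 g/kWh
P = DO_demand / SAE_g = 264.5 / 1800 = 0.146944 kW

0.146944 kW


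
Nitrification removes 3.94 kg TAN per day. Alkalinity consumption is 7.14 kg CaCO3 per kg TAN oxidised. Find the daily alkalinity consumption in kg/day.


Alkalinity factor: 7.14 kg CaCO3 consumed per kg TAN nitrified
alk = 3.94 kg TAN * 7.14 = 28.1316 kg CaCO3/day

28.1316 kg CaCO3/day


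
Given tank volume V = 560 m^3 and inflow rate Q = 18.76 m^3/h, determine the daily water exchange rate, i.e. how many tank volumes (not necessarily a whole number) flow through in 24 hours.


Daily flow volume = 18.76 m^3/h * 24 h = 450.24 m^3/day
Exchanges = daily flow / tank volume = 450.24 / 560 = 0.804 exchanges/day

0.804 exchanges/day


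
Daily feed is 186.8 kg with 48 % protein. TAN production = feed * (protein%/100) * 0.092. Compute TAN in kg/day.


Protein in feed = 186.8 * 48/100 = 89.664 kg/day
TAN = protein * 0.092 = 89.664 * 0.092 = 8.249088 kg/day

8.249088 kg/day


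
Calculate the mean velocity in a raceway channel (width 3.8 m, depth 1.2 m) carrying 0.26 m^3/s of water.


Cross-sectional area = W * d = 3.8 * 1.2 = 4.56 m^2
Velocity = Q / A = 0.26 / 4.56 = 0.0570175 m/s

0.0570175 m/s


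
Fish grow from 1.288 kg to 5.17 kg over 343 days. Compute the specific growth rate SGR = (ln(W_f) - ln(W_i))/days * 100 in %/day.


ln(W_f) = ln(5.17) = 1.6428727
ln(W_i) = ln(1.288) = 0.25309063
ln(W_f) - ln(W_i) = 1.6428727 - 0.25309063 = 1.3897821
SGR = 1.3897821 / 343 * 100 = 0.405184 %/day

0.405184 %/day


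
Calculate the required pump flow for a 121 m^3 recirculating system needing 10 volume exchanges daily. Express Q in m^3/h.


Daily recirculation volume = 121 m^3 * 10 = 1210 m^3/day
Flow rate Q = daily volume / 24 h = 1210 / 24 = 50.4167 m^3/h

50.4167 m^3/h


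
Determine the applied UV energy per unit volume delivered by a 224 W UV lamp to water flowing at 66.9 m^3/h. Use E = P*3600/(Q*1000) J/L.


Energy delivered per hour = 224 W * 3600 s = 806400 J/h
Volume treated per hour = 66.9 m^3/h * 1000 = 66900 L/h
dose = 806400 / 66900 = 12.0538 J/L

12.0538 J/L


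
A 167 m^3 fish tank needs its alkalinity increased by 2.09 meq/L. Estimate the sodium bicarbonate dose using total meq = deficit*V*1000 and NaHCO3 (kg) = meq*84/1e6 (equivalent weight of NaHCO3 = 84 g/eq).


Tank volume in L = 167 m^3 * 1000 = 167000 L
Total meq required = 2.09 meq/L * 167000 L = 349030 meq
NaHCO3 mass = 349030 meq * 84 mg/meq / 1e6 = 29.3185 kg

29.3185 kg


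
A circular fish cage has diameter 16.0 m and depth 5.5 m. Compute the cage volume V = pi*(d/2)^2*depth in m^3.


r = d/2 = 16.0/2 = 8 m
Base area = pi*r^2 = pi*8^2 = 201.06193 m^2
Volume = 201.06193 * 5.5 = 1105.84 m^3

1105.84 m^3


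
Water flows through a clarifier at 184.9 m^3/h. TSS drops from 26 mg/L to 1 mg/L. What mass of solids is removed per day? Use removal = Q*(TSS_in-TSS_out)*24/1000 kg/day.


Concentration drop: TSS_in - TSS_out = 26 - 1 = 25 mg/L
Hourly solids removed = Q * dTSS = 184.9 m^3/h * 25 mg/L = 4622.5 g/h  (m^3/h * mg/L = g/h)
Daily solids removed = 4622.5 * 24 = 110940 g/day
Convert g to kg: 110940 / 1000 = 110.94 kg/day

110.94 kg/day


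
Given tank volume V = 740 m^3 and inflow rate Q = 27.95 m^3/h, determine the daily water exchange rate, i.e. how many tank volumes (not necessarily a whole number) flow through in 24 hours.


Daily flow volume = 27.95 m^3/h * 24 h = 670.8 m^3/day
Exchanges = daily flow / tank volume = 670.8 / 740 = 0.906486 exchanges/day

0.906486 exchanges/day


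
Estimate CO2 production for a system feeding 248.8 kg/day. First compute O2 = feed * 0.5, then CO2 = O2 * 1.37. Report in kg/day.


O2 = 248.8 * 0.5 = 124.4
CO2 = 124.4 * 1.37 = 170.428

170.428 kg/day


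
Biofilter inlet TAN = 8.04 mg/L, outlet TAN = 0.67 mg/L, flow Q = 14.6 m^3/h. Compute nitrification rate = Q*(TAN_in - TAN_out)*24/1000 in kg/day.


Concentration drop: TAN_in - TAN_out = 8.04 - 0.67 = 7.37 mg/L
Hourly TAN removed = Q * dTAN = 14.6 m^3/h * 7.37 mg/L = 107.602 g/h  (m^3/h * mg/L = g/h)
Daily TAN removed = 107.602 * 24 = 2582.448 g/day
Convert to kg/day: 2582.448 / 1000 = 2.582448 kg/day

2.582448 kg/day


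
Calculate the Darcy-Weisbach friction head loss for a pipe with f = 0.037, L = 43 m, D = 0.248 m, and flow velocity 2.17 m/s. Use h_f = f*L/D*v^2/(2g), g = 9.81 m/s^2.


v^2 = 2.17^2 = 4.7089 m^2/s^2
L/D = 43/0.248 = 173.3871
h_f = f*(L/D)*v^2/(2g) = 0.037 * 173.3871 * 4.7089 / 19.62 = 1.53971 m

1.53971 m


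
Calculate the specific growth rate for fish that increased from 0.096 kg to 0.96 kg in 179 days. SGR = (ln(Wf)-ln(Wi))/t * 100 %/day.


ln(W_f) = ln(0.96) = -0.040821995
ln(W_i) = ln(0.096) = -2.3434071
ln(W_f) - ln(W_i) = -0.040821995 - -2.3434071 = 2.3025851
SGR = 2.3025851 / 179 * 100 = 1.28636 %/day

1.28636 %/day


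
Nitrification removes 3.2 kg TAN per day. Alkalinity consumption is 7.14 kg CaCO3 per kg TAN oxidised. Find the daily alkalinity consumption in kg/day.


Alkalinity factor: 7.14 kg CaCO3 consumed per kg TAN nitrified
alk = 3.2 kg TAN * 7.14 = 22.848 kg CaCO3/day

22.848 kg CaCO3/day


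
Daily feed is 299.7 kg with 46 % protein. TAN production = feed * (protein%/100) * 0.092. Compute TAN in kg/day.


Protein in feed = 299.7 * 46/100 = 137.862 kg/day
TAN = protein * 0.092 = 137.862 * 0.092 = 12.683304 kg/day

12.683304 kg/day


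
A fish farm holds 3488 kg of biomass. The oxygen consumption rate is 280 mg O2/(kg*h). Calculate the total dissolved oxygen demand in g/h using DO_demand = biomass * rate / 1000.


Total O2 consumption (mg/h) = 3488 kg * 280 mg/(kg*h) = 976640 mg/h
Convert to g/h: 976640 / 1000 = 976.64 g/h

976.64 g/h


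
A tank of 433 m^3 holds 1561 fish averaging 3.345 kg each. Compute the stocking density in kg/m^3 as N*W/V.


Total biomass = 1561 fish * 3.345 kg = 5221.545 kg
Density = total biomass / volume = 5221.545 / 433 = 12.059 kg/m^3

12.059 kg/m^3


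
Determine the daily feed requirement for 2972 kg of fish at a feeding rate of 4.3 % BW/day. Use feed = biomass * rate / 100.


Feeding rate fraction = 4.3% / 100 = 0.043
Daily feed = 2972 kg * 0.043 = 127.796 kg/day

127.796 kg/day


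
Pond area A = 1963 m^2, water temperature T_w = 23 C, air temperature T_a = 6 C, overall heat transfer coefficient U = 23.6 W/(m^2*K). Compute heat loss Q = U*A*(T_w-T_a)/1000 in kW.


Temperature difference dT = 23 - 6 = 17 K
Heat loss (W) = U * A * dT = 23.6 * 1963 * 17 = 787555.6 W
Convert to kW: 787555.6 / 1000 = 787.5556 kW

787.5556 kW


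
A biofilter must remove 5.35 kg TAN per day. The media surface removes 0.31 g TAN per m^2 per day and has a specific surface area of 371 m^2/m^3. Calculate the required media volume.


A = 5.35*1000 / 0.31 = 17258.065 m^2
V = 17258.065 / 371 = 46.5177

46.5177 m^3


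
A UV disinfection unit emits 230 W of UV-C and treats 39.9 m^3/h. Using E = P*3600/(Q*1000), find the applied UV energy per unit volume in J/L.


Energy delivered per hour = 230 W * 3600 s = 828000 J/h
Volume treated per hour = 39.9 m^3/h * 1000 = 39900 L/h
dose = 828000 / 39900 = 20.7519 J/L

20.7519 J/L


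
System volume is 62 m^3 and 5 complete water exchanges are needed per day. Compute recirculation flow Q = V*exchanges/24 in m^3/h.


Daily recirculation volume = 62 m^3 * 5 = 310 m^3/day
Flow rate Q = daily volume / 24 h = 310 / 24 = 12.9167 m^3/h

12.9167 m^3/h


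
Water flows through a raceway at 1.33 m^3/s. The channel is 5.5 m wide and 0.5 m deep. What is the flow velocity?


Cross-sectional area = W * d = 5.5 * 0.5 = 2.75 m^2
Velocity = Q / A = 1.33 / 2.75 = 0.483636 m/s

0.483636 m/s


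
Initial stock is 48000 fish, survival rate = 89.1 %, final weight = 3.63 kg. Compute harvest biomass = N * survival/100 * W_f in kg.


Survivors = 48000 * 89.1/100 = 42768 fish
Harvest biomass = survivors * W_f = 42768 * 3.63 = 155247.84 kg

155247.84 kg


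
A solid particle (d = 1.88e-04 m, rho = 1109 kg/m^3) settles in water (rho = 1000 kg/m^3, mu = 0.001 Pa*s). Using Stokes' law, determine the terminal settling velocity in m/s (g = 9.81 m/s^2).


Density difference: rho_p - rho_f = 1109 - 1000 = 109 kg/m^3
d^2 = (1.88e-04)^2 = 3.5344e-08 m^2
Numerator = (rho_p - rho_f) * g * d^2 = 109 * 9.81 * 3.5344e-08 = 3.7792986e-05
Denominator = 18 * mu = 18 * 0.001 = 0.018
v_s = 3.7792986e-05 / 0.018 = 0.00209961 m/s
Check: Re = rho_f * v_s * d / mu = 1000 * 0.00209961 * 1.88e-04 / 0.001 = 0.395 < 1, so Stokes' law applies.

0.00209961 m/s


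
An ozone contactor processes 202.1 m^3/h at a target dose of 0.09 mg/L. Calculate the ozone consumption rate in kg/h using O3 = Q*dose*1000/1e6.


O3 demand (mg/h) = Q * dose * 1000 = 202.1 * 0.09 * 1000 = 18189 mg/h
Convert mg to kg: 18189 / 1e6 = 0.018189 kg/h

0.018189 kg/h


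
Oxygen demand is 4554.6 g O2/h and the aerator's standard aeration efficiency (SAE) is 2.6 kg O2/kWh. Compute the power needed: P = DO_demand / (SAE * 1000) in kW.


SAE in g O2/kWh = 2.6 * 1000 = 2600 g/kWh
P = DO_demand / SAE_g = 4554.6 / 2600 = 1.75177 kW

1.75177 kW


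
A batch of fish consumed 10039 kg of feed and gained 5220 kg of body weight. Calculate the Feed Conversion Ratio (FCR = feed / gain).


FCR = feed consumed / weight gained
FCR = 10039 kg / 5220 kg = 1.92318

1.92318


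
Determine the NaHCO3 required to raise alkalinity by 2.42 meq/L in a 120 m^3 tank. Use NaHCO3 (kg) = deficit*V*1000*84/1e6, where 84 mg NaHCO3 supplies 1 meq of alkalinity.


Tank volume in L = 120 m^3 * 1000 = 120000 L
Total meq required = 2.42 meq/L * 120000 L = 290400 meq
NaHCO3 mass = 290400 meq * 84 mg/meq / 1e6 = 24.3936 kg

24.3936 kg


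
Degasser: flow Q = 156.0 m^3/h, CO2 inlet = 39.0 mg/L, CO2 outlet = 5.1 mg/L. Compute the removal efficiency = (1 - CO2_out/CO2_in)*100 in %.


CO2_out / CO2_in = 5.1 / 39.0 = 0.13076923
Fraction remaining = 0.13076923
efficiency = (1 - 0.13076923) * 100 = 86.9231 %

86.9231 %


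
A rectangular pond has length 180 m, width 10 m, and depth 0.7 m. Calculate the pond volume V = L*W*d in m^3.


Base area = L * W = 180 * 10 = 1800 m^2
Volume = area * depth = 1800 * 0.7 = 1260 m^3

1260 m^3


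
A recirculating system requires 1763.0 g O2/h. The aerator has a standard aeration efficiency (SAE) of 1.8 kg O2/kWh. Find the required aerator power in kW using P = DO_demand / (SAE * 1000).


SAE in g O2/kWh = 1.8 * 1000 = 1800 g/kWh
P = DO_demand / SAE_g = 1763.0 / 1800 = 0.979444 kW

0.979444 kW


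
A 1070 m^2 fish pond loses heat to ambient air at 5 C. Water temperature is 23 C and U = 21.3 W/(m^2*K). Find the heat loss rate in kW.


Temperature difference dT = 23 - 5 = 18 K
Heat loss (W) = U * A * dT = 21.3 * 1070 * 18 = 410238 W
Convert to kW: 410238 / 1000 = 410.238 kW

410.238 kW


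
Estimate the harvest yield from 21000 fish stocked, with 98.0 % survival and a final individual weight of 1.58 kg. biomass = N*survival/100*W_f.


Survivors = 21000 * 98.0/100 = 20580 fish
Harvest biomass = survivors * W_f = 20580 * 1.58 = 32516.4 kg

32516.4 kg


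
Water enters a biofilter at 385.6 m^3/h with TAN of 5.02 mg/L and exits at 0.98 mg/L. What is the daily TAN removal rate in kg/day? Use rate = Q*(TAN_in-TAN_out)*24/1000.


Concentration drop: TAN_in - TAN_out = 5.02 - 0.98 = 4.04 mg/L
Hourly TAN removed = Q * dTAN = 385.6 m^3/h * 4.04 mg/L = 1557.824 g/h  (m^3/h * mg/L = g/h)
Daily TAN removed = 1557.824 * 24 = 37387.776 g/day
Convert to kg/day: 37387.776 / 1000 = 37.387776 kg/day

37.387776 kg/day


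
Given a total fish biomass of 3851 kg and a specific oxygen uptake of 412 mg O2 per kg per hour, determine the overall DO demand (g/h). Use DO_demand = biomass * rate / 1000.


Total O2 consumption (mg/h) = 3851 kg * 412 mg/(kg*h) = 1586612 mg/h
Convert to g/h: 1586612 / 1000 = 1586.612 g/h

1586.612 g/h


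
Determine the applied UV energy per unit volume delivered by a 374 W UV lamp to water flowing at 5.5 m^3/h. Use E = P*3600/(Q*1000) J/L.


Energy delivered per hour = 374 W * 3600 s = 1346400 J/h
Volume treated per hour = 5.5 m^3/h * 1000 = 5500 L/h
dose = 1346400 / 5500 = 244.8 J/L

244.8 J/L


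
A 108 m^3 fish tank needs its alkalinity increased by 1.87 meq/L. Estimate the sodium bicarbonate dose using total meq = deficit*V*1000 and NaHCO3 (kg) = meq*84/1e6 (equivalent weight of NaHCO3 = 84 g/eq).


Tank volume in L = 108 m^3 * 1000 = 108000 L
Total meq required = 1.87 meq/L * 108000 L = 201960 meq
NaHCO3 mass = 201960 meq * 84 mg/meq / 1e6 = 16.9646 kg

16.9646 kg


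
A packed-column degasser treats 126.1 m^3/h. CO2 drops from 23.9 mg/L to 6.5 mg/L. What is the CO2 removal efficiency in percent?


CO2_out / CO2_in = 6.5 / 23.9 = 0.27196653
Fraction remaining = 0.27196653
efficiency = (1 - 0.27196653) * 100 = 72.8033 %

72.8033 %


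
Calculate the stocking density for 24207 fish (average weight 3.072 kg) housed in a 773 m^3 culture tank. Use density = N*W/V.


Total biomass = 24207 fish * 3.072 kg = 74363.904 kg
Density = total biomass / volume = 74363.904 / 773 = 96.2017 kg/m^3

96.2017 kg/m^3


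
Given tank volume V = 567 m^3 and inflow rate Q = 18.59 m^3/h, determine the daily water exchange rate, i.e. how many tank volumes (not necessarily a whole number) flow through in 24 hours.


Daily flow volume = 18.59 m^3/h * 24 h = 446.16 m^3/day
Exchanges = daily flow / tank volume = 446.16 / 567 = 0.786878 exchanges/day

0.786878 exchanges/day


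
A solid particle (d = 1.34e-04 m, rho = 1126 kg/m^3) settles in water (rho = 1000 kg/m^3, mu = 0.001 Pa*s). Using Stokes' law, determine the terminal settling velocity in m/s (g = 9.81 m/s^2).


Density difference: rho_p - rho_f = 1126 - 1000 = 126 kg/m^3
d^2 = (1.34e-04)^2 = 1.7956e-08 m^2
Numerator = (rho_p - rho_f) * g * d^2 = 126 * 9.81 * 1.7956e-08 = 2.2194693e-05
Denominator = 18 * mu = 18 * 0.001 = 0.018
v_s = 2.2194693e-05 / 0.018 = 0.00123304 m/s
Check: Re = rho_f * v_s * d / mu = 1000 * 0.00123304 * 1.34e-04 / 0.001 = 0.165 < 1, so Stokes' law applies.

0.00123304 m/s


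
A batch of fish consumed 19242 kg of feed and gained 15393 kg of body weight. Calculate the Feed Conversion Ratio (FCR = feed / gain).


FCR = feed consumed / weight gained
FCR = 19242 kg / 15393 kg = 1.25005

1.25005


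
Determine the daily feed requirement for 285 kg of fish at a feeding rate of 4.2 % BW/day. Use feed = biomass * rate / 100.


Feeding rate fraction = 4.2% / 100 = 0.042
Daily feed = 285 kg * 0.042 = 11.97 kg/day

11.97 kg/day


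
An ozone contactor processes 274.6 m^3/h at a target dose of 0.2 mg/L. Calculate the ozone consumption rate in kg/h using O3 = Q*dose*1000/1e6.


O3 demand (mg/h) = Q * dose * 1000 = 274.6 * 0.2 * 1000 = 54920 mg/h
Convert mg to kg: 54920 / 1e6 = 0.05492 kg/h

0.05492 kg/h


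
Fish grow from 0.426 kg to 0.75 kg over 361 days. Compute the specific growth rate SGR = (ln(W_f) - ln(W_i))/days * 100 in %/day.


ln(W_f) = ln(0.75) = -0.28768207
ln(W_i) = ln(0.426) = -0.85331593
ln(W_f) - ln(W_i) = -0.28768207 - -0.85331593 = 0.56563386
SGR = 0.56563386 / 361 * 100 = 0.156685 %/day

0.156685 %/day


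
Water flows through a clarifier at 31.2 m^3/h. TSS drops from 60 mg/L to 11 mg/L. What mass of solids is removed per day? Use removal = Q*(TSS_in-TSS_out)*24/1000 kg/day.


Concentration drop: TSS_in - TSS_out = 60 - 11 = 49 mg/L
Hourly solids removed = Q * dTSS = 31.2 m^3/h * 49 mg/L = 1528.8 g/h  (m^3/h * mg/L = g/h)
Daily solids removed = 1528.8 * 24 = 36691.2 g/day
Convert g to kg: 36691.2 / 1000 = 36.6912 kg/day

36.6912 kg/day
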